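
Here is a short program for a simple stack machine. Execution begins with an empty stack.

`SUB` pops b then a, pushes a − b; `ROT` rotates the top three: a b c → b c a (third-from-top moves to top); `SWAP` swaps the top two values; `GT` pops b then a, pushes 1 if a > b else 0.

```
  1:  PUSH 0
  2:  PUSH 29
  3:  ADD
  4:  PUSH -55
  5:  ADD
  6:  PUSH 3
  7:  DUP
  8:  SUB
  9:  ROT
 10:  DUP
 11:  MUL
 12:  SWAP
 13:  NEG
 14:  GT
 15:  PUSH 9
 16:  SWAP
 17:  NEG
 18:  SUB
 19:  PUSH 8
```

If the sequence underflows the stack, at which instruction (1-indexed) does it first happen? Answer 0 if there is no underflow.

PUSH 0   : 0
PUSH 29  : 0 29
ADD      : 29
PUSH -55 : 29 -55
ADD      : -26
PUSH 3   : -26 3
DUP      : -26 3 3
SUB      : -26 0
ROT  — needs 3 operands, stack has 2 → underflow

9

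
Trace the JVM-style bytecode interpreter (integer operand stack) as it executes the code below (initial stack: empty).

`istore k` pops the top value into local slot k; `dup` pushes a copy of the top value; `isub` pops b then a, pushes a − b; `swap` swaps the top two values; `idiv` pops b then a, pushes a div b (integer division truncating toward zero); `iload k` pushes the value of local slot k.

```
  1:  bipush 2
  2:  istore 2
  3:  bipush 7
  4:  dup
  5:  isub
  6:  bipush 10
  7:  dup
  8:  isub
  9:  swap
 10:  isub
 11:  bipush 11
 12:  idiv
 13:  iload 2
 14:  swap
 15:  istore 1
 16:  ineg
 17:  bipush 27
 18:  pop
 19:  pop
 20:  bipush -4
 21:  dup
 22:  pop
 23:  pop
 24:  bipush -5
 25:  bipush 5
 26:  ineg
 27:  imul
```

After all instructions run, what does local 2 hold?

bipush 2   [2]
istore 2   []
bipush 7   [7]
dup        [7, 7]
isub       [0]
bipush 10  [0, 10]
dup        [0, 10, 10]
isub       [0, 0]
swap       [0, 0]
isub       [0]
bipush 11  [0, 11]
idiv       [0]
iload 2    [0, 2]
swap       [2, 0]
istore 1   [2]
ineg       [-2]
bipush 27  [-2, 27]
pop        [-2]
pop        []
bipush -4  [-4]
dup        [-4, -4]
pop        [-4]
pop        []
bipush -5  [-5]
bipush 5   [-5, 5]
ineg       [-5, -5]
imul       [25]

2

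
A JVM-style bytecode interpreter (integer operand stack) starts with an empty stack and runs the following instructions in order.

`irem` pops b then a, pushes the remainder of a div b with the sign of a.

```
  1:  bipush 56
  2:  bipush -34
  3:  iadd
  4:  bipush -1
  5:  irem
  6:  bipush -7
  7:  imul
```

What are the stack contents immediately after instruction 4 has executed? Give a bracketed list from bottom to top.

bipush 56  → [56]
bipush -34 → [56, -34]
iadd       → [22]
bipush -1  → [22, -1]

[22, -1]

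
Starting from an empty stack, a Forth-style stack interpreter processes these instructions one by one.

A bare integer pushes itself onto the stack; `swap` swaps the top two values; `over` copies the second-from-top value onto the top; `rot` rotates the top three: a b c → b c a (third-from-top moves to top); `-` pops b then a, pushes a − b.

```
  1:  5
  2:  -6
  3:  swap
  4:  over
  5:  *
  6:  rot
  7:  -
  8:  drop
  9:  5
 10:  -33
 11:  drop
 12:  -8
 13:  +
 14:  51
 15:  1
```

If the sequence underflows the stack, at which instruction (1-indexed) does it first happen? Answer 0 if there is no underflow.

6

5     5
-6    5 -6
swap  -6 5
over  -6 5 -6
*     -6 -30
rot  — needs 3 operands, stack has 2 → underflow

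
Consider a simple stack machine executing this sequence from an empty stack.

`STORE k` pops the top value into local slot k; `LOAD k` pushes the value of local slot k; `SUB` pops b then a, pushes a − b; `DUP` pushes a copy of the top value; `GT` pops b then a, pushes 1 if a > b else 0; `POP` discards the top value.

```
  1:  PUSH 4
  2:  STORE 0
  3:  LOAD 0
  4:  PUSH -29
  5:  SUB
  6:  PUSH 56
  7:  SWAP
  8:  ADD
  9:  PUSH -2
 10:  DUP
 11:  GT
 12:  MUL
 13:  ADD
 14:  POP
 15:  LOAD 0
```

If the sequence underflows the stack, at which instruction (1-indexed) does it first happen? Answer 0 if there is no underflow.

13

PUSH 4   → 4
STORE 0  → (empty)
LOAD 0   → 4
PUSH -29 → 4 -29
SUB      → 33
PUSH 56  → 33 56
SWAP     → 56 33
ADD      → 89
PUSH -2  → 89 -2
DUP      → 89 -2 -2
GT       → 89 0
MUL      → 0
ADD  — needs 2 operands, stack has 1 → underflow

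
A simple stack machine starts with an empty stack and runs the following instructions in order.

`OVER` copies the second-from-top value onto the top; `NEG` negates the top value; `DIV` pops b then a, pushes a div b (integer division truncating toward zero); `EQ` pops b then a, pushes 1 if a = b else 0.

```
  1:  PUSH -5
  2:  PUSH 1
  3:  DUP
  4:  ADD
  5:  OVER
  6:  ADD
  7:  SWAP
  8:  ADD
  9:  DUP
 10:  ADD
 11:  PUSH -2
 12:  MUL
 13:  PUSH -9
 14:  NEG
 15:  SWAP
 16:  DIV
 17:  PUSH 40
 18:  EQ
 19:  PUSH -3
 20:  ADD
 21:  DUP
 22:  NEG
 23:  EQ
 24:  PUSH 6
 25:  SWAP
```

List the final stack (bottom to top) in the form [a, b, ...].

[6, 0]

PUSH -5 -> [-5]
PUSH 1  -> [-5, 1]
DUP     -> [-5, 1, 1]
ADD     -> [-5, 2]
OVER    -> [-5, 2, -5]
ADD     -> [-5, -3]
SWAP    -> [-3, -5]
ADD     -> [-8]
DUP     -> [-8, -8]
ADD     -> [-16]
PUSH -2 -> [-16, -2]
MUL     -> [32]
PUSH -9 -> [32, -9]
NEG     -> [32, 9]
SWAP    -> [9, 32]
DIV     -> [0]
PUSH 40 -> [0, 40]
EQ      -> [0]
PUSH -3 -> [0, -3]
ADD     -> [-3]
DUP     -> [-3, -3]
NEG     -> [-3, 3]
EQ      -> [0]
PUSH 6  -> [0, 6]
SWAP    -> [6, 0]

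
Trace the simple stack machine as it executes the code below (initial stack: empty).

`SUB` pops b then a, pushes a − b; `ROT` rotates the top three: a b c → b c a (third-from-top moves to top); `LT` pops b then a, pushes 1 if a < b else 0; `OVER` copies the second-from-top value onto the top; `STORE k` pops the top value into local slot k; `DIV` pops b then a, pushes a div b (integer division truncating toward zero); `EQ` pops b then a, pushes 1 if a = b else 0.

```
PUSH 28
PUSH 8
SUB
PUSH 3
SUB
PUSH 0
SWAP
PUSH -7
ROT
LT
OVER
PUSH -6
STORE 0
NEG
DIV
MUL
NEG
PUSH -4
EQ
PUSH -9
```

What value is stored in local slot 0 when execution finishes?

PUSH 28 : 28
PUSH 8  : 28 8
SUB     : 20
PUSH 3  : 20 3
SUB     : 17
PUSH 0  : 17 0
SWAP    : 0 17
PUSH -7 : 0 17 -7
ROT     : 17 -7 0
LT      : 17 1
OVER    : 17 1 17
PUSH -6 : 17 1 17 -6
STORE 0 : 17 1 17
NEG     : 17 1 -17
DIV     : 17 0
MUL     : 0
NEG     : 0
PUSH -4 : 0 -4
EQ      : 0
PUSH -9 : 0 -9

-6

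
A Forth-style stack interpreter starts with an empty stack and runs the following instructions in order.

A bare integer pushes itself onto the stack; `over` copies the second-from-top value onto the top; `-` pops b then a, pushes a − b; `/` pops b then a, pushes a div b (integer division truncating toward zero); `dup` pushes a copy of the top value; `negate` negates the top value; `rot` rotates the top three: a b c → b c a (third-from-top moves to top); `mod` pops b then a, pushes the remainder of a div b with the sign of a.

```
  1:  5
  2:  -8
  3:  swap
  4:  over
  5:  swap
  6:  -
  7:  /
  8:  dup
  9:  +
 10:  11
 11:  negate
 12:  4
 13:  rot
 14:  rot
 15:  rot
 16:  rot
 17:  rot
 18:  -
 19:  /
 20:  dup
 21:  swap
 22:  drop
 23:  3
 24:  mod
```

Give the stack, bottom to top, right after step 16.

5      : [5]
-8     : [5, -8]
swap   : [-8, 5]
over   : [-8, 5, -8]
swap   : [-8, -8, 5]
-      : [-8, -13]
/      : [0]
dup    : [0, 0]
+      : [0]
11     : [0, 11]
negate : [0, -11]
4      : [0, -11, 4]
rot    : [-11, 4, 0]
rot    : [4, 0, -11]
rot    : [0, -11, 4]
rot    : [-11, 4, 0]

[-11, 4, 0]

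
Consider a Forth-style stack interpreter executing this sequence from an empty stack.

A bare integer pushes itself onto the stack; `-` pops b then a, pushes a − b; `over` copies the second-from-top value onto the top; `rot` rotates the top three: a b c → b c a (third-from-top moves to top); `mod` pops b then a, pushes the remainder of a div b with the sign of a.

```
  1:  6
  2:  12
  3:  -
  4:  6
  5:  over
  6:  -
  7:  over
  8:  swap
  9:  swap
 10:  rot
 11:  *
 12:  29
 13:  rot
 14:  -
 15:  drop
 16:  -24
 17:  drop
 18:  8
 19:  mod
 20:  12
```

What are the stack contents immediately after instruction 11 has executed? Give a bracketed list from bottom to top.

6    : 6
12   : 6 12
-    : -6
6    : -6 6
over : -6 6 -6
-    : -6 12
over : -6 12 -6
swap : -6 -6 12
swap : -6 12 -6
rot  : 12 -6 -6
*    : 12 36

[12, 36]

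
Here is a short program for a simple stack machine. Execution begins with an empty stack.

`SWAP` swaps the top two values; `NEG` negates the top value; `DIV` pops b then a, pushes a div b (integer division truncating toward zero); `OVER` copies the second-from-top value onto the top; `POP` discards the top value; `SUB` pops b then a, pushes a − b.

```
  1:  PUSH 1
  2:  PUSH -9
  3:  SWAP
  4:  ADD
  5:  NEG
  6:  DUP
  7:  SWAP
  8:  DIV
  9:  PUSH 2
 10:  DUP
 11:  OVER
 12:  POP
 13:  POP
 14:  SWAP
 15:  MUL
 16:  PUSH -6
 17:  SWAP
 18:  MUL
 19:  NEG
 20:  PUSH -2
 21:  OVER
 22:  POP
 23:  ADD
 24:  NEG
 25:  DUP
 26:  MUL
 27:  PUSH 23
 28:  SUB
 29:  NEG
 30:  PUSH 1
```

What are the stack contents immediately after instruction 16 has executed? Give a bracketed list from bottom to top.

[2, -6]

PUSH 1   1
PUSH -9  1 -9
SWAP     -9 1
ADD      -8
NEG      8
DUP      8 8
SWAP     8 8
DIV      1
PUSH 2   1 2
DUP      1 2 2
OVER     1 2 2 2
POP      1 2 2
POP      1 2
SWAP     2 1
MUL      2
PUSH -6  2 -6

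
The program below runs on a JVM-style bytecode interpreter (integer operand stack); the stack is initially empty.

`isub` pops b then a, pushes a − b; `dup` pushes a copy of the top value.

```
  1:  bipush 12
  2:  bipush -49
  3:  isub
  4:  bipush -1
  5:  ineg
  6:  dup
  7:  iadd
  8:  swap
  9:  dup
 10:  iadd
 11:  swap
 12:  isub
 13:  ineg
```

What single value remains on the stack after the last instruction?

-120

bipush 12  -> [12]
bipush -49 -> [12, -49]
isub       -> [61]
bipush -1  -> [61, -1]
ineg       -> [61, 1]
dup        -> [61, 1, 1]
iadd       -> [61, 2]
swap       -> [2, 61]
dup        -> [2, 61, 61]
iadd       -> [2, 122]
swap       -> [122, 2]
isub       -> [120]
ineg       -> [-120]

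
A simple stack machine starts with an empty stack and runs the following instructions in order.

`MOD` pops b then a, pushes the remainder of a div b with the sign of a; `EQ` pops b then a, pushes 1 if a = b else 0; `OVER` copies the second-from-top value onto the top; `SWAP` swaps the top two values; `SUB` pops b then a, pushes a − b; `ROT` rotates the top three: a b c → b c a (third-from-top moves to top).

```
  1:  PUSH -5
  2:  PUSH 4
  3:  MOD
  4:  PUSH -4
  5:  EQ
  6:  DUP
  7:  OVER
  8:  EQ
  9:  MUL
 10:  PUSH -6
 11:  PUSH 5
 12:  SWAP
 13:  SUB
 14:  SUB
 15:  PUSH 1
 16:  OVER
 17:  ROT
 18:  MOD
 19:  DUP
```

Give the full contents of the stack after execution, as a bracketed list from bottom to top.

[1, 0, 0]

PUSH -5 : [-5]
PUSH 4  : [-5, 4]
MOD     : [-1]
PUSH -4 : [-1, -4]
EQ      : [0]
DUP     : [0, 0]
OVER    : [0, 0, 0]
EQ      : [0, 1]
MUL     : [0]
PUSH -6 : [0, -6]
PUSH 5  : [0, -6, 5]
SWAP    : [0, 5, -6]
SUB     : [0, 11]
SUB     : [-11]
PUSH 1  : [-11, 1]
OVER    : [-11, 1, -11]
ROT     : [1, -11, -11]
MOD     : [1, 0]
DUP     : [1, 0, 0]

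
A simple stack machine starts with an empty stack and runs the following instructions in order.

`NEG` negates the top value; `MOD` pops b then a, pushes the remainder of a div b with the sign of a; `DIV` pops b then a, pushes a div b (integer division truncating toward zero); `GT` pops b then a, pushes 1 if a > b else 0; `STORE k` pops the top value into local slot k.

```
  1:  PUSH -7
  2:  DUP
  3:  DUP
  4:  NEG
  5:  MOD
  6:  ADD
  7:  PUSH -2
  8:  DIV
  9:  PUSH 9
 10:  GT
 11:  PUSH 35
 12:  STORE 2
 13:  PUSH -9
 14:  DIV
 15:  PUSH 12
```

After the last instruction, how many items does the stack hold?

2

PUSH -7 → [-7]
DUP     → [-7, -7]
DUP     → [-7, -7, -7]
NEG     → [-7, -7, 7]
MOD     → [-7, 0]
ADD     → [-7]
PUSH -2 → [-7, -2]
DIV     → [3]
PUSH 9  → [3, 9]
GT      → [0]
PUSH 35 → [0, 35]
STORE 2 → [0]
PUSH -9 → [0, -9]
DIV     → [0]
PUSH 12 → [0, 12]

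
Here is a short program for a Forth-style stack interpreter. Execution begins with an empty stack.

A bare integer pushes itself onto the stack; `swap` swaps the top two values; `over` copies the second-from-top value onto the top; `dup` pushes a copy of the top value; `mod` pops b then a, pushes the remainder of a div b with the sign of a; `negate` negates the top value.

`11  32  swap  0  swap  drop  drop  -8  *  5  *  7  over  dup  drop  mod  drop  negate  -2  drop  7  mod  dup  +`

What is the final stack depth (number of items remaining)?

11     : 11
32     : 11 32
swap   : 32 11
0      : 32 11 0
swap   : 32 0 11
drop   : 32 0
drop   : 32
-8     : 32 -8
*      : -256
5      : -256 5
*      : -1280
7      : -1280 7
over   : -1280 7 -1280
dup    : -1280 7 -1280 -1280
drop   : -1280 7 -1280
mod    : -1280 7
drop   : -1280
negate : 1280
-2     : 1280 -2
drop   : 1280
7      : 1280 7
mod    : 6
dup    : 6 6
+      : 12

1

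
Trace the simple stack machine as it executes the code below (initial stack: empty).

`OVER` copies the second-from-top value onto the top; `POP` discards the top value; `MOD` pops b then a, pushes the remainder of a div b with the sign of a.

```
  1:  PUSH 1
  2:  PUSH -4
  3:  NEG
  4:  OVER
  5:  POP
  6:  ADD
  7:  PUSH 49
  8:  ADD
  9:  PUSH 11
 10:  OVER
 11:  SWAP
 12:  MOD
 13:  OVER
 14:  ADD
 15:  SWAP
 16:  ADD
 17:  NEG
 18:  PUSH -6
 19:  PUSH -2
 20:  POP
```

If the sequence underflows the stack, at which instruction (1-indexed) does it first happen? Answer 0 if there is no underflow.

PUSH 1  : [1]
PUSH -4 : [1, -4]
NEG     : [1, 4]
OVER    : [1, 4, 1]
POP     : [1, 4]
ADD     : [5]
PUSH 49 : [5, 49]
ADD     : [54]
PUSH 11 : [54, 11]
OVER    : [54, 11, 54]
SWAP    : [54, 54, 11]
MOD     : [54, 10]
OVER    : [54, 10, 54]
ADD     : [54, 64]
SWAP    : [64, 54]
ADD     : [118]
NEG     : [-118]
PUSH -6 : [-118, -6]
PUSH -2 : [-118, -6, -2]
POP     : [-118, -6]

0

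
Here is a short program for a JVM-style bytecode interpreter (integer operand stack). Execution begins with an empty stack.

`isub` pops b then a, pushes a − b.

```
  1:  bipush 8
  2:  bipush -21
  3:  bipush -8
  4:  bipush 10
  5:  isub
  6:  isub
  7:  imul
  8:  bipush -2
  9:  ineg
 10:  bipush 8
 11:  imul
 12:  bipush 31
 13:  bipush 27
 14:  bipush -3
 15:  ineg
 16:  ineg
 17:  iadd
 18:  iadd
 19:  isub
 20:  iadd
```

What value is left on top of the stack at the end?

-63

bipush 8   -> 8
bipush -21 -> 8 -21
bipush -8  -> 8 -21 -8
bipush 10  -> 8 -21 -8 10
isub       -> 8 -21 -18
isub       -> 8 -3
imul       -> -24
bipush -2  -> -24 -2
ineg       -> -24 2
bipush 8   -> -24 2 8
imul       -> -24 16
bipush 31  -> -24 16 31
bipush 27  -> -24 16 31 27
bipush -3  -> -24 16 31 27 -3
ineg       -> -24 16 31 27 3
ineg       -> -24 16 31 27 -3
iadd       -> -24 16 31 24
iadd       -> -24 16 55
isub       -> -24 -39
iadd       -> -63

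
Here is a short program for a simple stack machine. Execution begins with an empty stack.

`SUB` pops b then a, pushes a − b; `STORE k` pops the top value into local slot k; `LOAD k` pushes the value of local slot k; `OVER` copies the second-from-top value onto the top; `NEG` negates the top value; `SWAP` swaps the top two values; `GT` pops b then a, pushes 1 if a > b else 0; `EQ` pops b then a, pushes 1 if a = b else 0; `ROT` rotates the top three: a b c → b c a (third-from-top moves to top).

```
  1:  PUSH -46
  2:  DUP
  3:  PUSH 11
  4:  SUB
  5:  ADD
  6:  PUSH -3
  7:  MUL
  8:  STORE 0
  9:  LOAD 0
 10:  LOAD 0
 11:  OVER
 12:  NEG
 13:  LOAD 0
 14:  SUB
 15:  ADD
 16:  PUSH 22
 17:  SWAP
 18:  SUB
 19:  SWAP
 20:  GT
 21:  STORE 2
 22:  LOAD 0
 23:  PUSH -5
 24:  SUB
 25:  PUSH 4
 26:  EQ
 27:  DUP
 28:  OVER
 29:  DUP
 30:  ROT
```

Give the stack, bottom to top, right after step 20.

[1]

PUSH -46 → -46
DUP      → -46 -46
PUSH 11  → -46 -46 11
SUB      → -46 -57
ADD      → -103
PUSH -3  → -103 -3
MUL      → 309
STORE 0  → (empty)
LOAD 0   → 309
LOAD 0   → 309 309
OVER     → 309 309 309
NEG      → 309 309 -309
LOAD 0   → 309 309 -309 309
SUB      → 309 309 -618
ADD      → 309 -309
PUSH 22  → 309 -309 22
SWAP     → 309 22 -309
SUB      → 309 331
SWAP     → 331 309
GT       → 1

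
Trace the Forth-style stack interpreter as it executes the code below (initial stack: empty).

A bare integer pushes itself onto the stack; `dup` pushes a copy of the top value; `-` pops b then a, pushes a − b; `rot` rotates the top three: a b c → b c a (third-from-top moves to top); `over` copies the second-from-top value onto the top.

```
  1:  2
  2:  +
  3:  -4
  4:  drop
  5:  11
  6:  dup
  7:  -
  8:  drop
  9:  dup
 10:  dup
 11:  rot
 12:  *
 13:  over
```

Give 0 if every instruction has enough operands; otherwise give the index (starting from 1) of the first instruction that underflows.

2

2  [2]
+  — needs 2 operands, stack has 1 → underflow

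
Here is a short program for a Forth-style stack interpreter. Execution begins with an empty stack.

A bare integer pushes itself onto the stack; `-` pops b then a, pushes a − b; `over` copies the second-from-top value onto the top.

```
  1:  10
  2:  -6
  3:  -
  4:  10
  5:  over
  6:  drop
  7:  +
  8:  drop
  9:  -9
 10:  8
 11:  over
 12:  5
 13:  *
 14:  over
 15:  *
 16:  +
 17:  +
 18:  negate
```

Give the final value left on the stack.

10     -> 10
-6     -> 10 -6
-      -> 16
10     -> 16 10
over   -> 16 10 16
drop   -> 16 10
+      -> 26
drop   -> (empty)
-9     -> -9
8      -> -9 8
over   -> -9 8 -9
5      -> -9 8 -9 5
*      -> -9 8 -45
over   -> -9 8 -45 8
*      -> -9 8 -360
+      -> -9 -352
+      -> -361
negate -> 361

361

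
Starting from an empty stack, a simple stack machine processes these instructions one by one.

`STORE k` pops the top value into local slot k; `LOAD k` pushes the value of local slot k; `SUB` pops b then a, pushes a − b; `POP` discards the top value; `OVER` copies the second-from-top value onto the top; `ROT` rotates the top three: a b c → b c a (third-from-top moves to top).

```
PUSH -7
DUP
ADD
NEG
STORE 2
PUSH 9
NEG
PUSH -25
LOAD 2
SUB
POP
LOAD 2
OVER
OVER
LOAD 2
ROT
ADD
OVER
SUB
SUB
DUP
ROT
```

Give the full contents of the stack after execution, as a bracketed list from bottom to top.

PUSH -7  -> -7
DUP      -> -7 -7
ADD      -> -14
NEG      -> 14
STORE 2  -> (empty)
PUSH 9   -> 9
NEG      -> -9
PUSH -25 -> -9 -25
LOAD 2   -> -9 -25 14
SUB      -> -9 -39
POP      -> -9
LOAD 2   -> -9 14
OVER     -> -9 14 -9
OVER     -> -9 14 -9 14
LOAD 2   -> -9 14 -9 14 14
ROT      -> -9 14 14 14 -9
ADD      -> -9 14 14 5
OVER     -> -9 14 14 5 14
SUB      -> -9 14 14 -9
SUB      -> -9 14 23
DUP      -> -9 14 23 23
ROT      -> -9 23 23 14

[-9, 23, 23, 14]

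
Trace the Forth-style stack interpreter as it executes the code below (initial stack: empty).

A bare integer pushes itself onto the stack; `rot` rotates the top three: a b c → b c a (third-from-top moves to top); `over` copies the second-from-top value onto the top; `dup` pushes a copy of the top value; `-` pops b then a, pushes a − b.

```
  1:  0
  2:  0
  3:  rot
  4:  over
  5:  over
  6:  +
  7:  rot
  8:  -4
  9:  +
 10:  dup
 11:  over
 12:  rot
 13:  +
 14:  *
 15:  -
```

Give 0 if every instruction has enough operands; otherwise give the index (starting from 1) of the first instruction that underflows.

0 : [0]
0 : [0, 0]
rot  — needs 3 operands, stack has 2 → underflow

3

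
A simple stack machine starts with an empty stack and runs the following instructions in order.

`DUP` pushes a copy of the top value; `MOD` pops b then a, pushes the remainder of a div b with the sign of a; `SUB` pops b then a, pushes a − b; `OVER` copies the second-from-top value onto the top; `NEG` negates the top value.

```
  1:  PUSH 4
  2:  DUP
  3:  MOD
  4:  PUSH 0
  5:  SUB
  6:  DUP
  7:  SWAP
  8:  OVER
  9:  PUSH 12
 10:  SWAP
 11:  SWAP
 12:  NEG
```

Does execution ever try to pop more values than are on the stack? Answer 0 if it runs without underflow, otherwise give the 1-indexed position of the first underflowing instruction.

0

PUSH 4  : [4]
DUP     : [4, 4]
MOD     : [0]
PUSH 0  : [0, 0]
SUB     : [0]
DUP     : [0, 0]
SWAP    : [0, 0]
OVER    : [0, 0, 0]
PUSH 12 : [0, 0, 0, 12]
SWAP    : [0, 0, 12, 0]
SWAP    : [0, 0, 0, 12]
NEG     : [0, 0, 0, -12]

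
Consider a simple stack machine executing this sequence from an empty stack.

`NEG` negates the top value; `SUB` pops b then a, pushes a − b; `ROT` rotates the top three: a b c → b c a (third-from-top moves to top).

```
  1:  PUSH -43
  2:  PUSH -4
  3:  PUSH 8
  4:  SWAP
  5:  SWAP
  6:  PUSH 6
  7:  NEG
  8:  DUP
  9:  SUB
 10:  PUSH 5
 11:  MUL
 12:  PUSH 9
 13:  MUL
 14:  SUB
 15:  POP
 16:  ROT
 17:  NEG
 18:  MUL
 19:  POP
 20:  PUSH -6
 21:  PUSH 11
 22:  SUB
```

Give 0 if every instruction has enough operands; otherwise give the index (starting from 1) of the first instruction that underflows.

16

PUSH -43  [-43]
PUSH -4   [-43, -4]
PUSH 8    [-43, -4, 8]
SWAP      [-43, 8, -4]
SWAP      [-43, -4, 8]
PUSH 6    [-43, -4, 8, 6]
NEG       [-43, -4, 8, -6]
DUP       [-43, -4, 8, -6, -6]
SUB       [-43, -4, 8, 0]
PUSH 5    [-43, -4, 8, 0, 5]
MUL       [-43, -4, 8, 0]
PUSH 9    [-43, -4, 8, 0, 9]
MUL       [-43, -4, 8, 0]
SUB       [-43, -4, 8]
POP       [-43, -4]
ROT  — needs 3 operands, stack has 2 → underflow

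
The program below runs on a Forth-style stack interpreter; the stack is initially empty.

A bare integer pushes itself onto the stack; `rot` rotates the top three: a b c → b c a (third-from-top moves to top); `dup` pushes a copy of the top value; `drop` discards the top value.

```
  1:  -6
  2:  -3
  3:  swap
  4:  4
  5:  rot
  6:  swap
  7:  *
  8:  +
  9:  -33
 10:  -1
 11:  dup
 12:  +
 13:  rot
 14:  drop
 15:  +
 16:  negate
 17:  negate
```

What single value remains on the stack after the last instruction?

-35

-6     → [-6]
-3     → [-6, -3]
swap   → [-3, -6]
4      → [-3, -6, 4]
rot    → [-6, 4, -3]
swap   → [-6, -3, 4]
*      → [-6, -12]
+      → [-18]
-33    → [-18, -33]
-1     → [-18, -33, -1]
dup    → [-18, -33, -1, -1]
+      → [-18, -33, -2]
rot    → [-33, -2, -18]
drop   → [-33, -2]
+      → [-35]
negate → [35]
negate → [-35]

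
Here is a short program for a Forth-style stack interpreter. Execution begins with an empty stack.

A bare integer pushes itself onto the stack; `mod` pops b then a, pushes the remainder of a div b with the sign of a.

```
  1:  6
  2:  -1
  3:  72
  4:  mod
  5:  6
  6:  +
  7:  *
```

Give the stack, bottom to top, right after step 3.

[6, -1, 72]

6  -> 6
-1 -> 6 -1
72 -> 6 -1 72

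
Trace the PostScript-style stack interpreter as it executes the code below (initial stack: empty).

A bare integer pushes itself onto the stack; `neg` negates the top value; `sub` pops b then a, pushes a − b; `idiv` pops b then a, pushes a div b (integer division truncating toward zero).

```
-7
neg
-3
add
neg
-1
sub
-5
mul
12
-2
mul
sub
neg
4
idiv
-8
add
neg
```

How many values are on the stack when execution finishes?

1

-7   -> [-7]
neg  -> [7]
-3   -> [7, -3]
add  -> [4]
neg  -> [-4]
-1   -> [-4, -1]
sub  -> [-3]
-5   -> [-3, -5]
mul  -> [15]
12   -> [15, 12]
-2   -> [15, 12, -2]
mul  -> [15, -24]
sub  -> [39]
neg  -> [-39]
4    -> [-39, 4]
idiv -> [-9]
-8   -> [-9, -8]
add  -> [-17]
neg  -> [17]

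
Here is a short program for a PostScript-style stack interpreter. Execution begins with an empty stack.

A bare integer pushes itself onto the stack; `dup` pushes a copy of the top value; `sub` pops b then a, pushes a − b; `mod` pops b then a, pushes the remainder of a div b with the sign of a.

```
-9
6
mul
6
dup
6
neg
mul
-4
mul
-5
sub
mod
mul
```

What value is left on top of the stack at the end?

-324

-9  -> [-9]
6   -> [-9, 6]
mul -> [-54]
6   -> [-54, 6]
dup -> [-54, 6, 6]
6   -> [-54, 6, 6, 6]
neg -> [-54, 6, 6, -6]
mul -> [-54, 6, -36]
-4  -> [-54, 6, -36, -4]
mul -> [-54, 6, 144]
-5  -> [-54, 6, 144, -5]
sub -> [-54, 6, 149]
mod -> [-54, 6]
mul -> [-324]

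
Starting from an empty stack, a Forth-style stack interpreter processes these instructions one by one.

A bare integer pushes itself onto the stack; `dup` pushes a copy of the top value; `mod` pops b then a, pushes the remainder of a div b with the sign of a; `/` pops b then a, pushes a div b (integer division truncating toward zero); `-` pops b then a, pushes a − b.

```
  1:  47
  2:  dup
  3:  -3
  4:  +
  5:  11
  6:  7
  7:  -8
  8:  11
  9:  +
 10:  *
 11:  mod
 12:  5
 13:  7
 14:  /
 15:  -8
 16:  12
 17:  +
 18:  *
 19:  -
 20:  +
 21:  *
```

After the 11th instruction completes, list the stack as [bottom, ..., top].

47  : 47
dup : 47 47
-3  : 47 47 -3
+   : 47 44
11  : 47 44 11
7   : 47 44 11 7
-8  : 47 44 11 7 -8
11  : 47 44 11 7 -8 11
+   : 47 44 11 7 3
*   : 47 44 11 21
mod : 47 44 11

[47, 44, 11]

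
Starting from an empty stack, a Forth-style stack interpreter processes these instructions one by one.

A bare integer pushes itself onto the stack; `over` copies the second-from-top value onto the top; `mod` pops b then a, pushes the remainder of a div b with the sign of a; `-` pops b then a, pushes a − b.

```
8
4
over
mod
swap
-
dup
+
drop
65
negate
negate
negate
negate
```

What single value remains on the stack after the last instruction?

8      -> 8
4      -> 8 4
over   -> 8 4 8
mod    -> 8 4
swap   -> 4 8
-      -> -4
dup    -> -4 -4
+      -> -8
drop   -> (empty)
65     -> 65
negate -> -65
negate -> 65
negate -> -65
negate -> 65

65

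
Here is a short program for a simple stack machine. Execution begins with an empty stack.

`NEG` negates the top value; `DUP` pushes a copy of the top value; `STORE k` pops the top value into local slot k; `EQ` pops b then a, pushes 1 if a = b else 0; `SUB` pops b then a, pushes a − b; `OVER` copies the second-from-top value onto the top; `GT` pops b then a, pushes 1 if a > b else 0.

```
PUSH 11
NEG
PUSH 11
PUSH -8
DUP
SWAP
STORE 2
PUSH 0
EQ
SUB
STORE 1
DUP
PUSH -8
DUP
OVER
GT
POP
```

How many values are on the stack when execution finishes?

PUSH 11 → 11
NEG     → -11
PUSH 11 → -11 11
PUSH -8 → -11 11 -8
DUP     → -11 11 -8 -8
SWAP    → -11 11 -8 -8
STORE 2 → -11 11 -8
PUSH 0  → -11 11 -8 0
EQ      → -11 11 0
SUB     → -11 11
STORE 1 → -11
DUP     → -11 -11
PUSH -8 → -11 -11 -8
DUP     → -11 -11 -8 -8
OVER    → -11 -11 -8 -8 -8
GT      → -11 -11 -8 0
POP     → -11 -11 -8

3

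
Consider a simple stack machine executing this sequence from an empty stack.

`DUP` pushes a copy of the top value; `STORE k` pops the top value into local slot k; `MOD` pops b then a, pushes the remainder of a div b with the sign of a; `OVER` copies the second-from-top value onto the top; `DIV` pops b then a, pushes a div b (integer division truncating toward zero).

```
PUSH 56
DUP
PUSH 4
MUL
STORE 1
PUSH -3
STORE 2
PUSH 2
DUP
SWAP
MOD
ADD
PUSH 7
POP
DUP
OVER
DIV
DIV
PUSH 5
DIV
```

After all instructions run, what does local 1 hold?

224

PUSH 56 → 56
DUP     → 56 56
PUSH 4  → 56 56 4
MUL     → 56 224
STORE 1 → 56
PUSH -3 → 56 -3
STORE 2 → 56
PUSH 2  → 56 2
DUP     → 56 2 2
SWAP    → 56 2 2
MOD     → 56 0
ADD     → 56
PUSH 7  → 56 7
POP     → 56
DUP     → 56 56
OVER    → 56 56 56
DIV     → 56 1
DIV     → 56
PUSH 5  → 56 5
DIV     → 11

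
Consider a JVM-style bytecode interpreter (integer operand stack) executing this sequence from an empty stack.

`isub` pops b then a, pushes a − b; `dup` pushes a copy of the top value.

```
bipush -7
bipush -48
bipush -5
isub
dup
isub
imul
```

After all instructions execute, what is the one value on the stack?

0

bipush -7   [-7]
bipush -48  [-7, -48]
bipush -5   [-7, -48, -5]
isub        [-7, -43]
dup         [-7, -43, -43]
isub        [-7, 0]
imul        [0]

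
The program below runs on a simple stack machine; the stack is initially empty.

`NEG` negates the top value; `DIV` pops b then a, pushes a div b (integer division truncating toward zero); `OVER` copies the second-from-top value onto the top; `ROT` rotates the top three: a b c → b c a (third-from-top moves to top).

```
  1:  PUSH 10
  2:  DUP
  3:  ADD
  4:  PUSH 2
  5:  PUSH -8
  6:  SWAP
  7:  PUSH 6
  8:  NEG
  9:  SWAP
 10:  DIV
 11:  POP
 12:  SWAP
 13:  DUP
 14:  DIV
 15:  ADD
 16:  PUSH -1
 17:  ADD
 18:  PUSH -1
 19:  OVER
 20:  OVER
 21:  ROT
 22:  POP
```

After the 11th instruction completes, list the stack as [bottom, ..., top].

[20, -8]

PUSH 10 -> [10]
DUP     -> [10, 10]
ADD     -> [20]
PUSH 2  -> [20, 2]
PUSH -8 -> [20, 2, -8]
SWAP    -> [20, -8, 2]
PUSH 6  -> [20, -8, 2, 6]
NEG     -> [20, -8, 2, -6]
SWAP    -> [20, -8, -6, 2]
DIV     -> [20, -8, -3]
POP     -> [20, -8]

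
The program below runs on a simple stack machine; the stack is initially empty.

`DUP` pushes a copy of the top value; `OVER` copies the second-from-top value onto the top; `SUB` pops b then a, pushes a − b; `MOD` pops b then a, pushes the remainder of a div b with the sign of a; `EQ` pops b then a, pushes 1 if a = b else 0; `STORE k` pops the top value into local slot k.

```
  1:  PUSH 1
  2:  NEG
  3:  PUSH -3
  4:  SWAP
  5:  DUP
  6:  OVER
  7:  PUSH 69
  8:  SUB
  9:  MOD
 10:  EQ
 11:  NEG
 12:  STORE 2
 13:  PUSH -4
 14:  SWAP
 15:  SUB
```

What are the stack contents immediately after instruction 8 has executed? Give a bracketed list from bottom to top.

[-3, -1, -1, -70]

PUSH 1  : 1
NEG     : -1
PUSH -3 : -1 -3
SWAP    : -3 -1
DUP     : -3 -1 -1
OVER    : -3 -1 -1 -1
PUSH 69 : -3 -1 -1 -1 69
SUB     : -3 -1 -1 -70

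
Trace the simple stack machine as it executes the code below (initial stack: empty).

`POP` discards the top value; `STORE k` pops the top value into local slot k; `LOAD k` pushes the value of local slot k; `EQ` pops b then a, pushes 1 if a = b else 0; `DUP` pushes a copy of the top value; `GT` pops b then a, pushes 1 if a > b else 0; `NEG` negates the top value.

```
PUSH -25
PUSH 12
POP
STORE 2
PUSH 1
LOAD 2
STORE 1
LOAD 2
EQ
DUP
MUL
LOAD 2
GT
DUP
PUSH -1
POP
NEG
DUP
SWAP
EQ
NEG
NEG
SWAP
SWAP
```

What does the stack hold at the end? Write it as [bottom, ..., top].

[1, 1]

PUSH -25 : [-25]
PUSH 12  : [-25, 12]
POP      : [-25]
STORE 2  : []
PUSH 1   : [1]
LOAD 2   : [1, -25]
STORE 1  : [1]
LOAD 2   : [1, -25]
EQ       : [0]
DUP      : [0, 0]
MUL      : [0]
LOAD 2   : [0, -25]
GT       : [1]
DUP      : [1, 1]
PUSH -1  : [1, 1, -1]
POP      : [1, 1]
NEG      : [1, -1]
DUP      : [1, -1, -1]
SWAP     : [1, -1, -1]
EQ       : [1, 1]
NEG      : [1, -1]
NEG      : [1, 1]
SWAP     : [1, 1]
SWAP     : [1, 1]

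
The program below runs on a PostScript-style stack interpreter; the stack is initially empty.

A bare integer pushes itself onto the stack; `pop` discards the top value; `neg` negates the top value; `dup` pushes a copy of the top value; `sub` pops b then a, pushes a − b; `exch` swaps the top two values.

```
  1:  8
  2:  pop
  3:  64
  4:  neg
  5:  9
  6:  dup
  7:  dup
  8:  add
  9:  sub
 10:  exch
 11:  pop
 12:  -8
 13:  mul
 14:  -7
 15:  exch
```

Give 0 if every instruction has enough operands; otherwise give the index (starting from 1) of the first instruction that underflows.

8    → 8
pop  → (empty)
64   → 64
neg  → -64
9    → -64 9
dup  → -64 9 9
dup  → -64 9 9 9
add  → -64 9 18
sub  → -64 -9
exch → -9 -64
pop  → -9
-8   → -9 -8
mul  → 72
-7   → 72 -7
exch → -7 72

0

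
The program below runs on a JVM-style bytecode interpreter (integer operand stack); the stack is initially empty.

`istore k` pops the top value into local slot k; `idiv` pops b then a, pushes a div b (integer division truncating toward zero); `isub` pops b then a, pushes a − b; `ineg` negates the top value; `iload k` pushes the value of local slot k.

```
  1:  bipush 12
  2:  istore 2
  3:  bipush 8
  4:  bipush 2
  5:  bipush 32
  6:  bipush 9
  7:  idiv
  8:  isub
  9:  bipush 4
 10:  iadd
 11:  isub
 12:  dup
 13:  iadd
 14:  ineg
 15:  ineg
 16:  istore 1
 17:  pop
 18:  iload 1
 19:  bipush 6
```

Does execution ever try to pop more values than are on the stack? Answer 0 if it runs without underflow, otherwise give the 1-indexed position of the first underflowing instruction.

bipush 12 -> 12
istore 2  -> (empty)
bipush 8  -> 8
bipush 2  -> 8 2
bipush 32 -> 8 2 32
bipush 9  -> 8 2 32 9
idiv      -> 8 2 3
isub      -> 8 -1
bipush 4  -> 8 -1 4
iadd      -> 8 3
isub      -> 5
dup       -> 5 5
iadd      -> 10
ineg      -> -10
ineg      -> 10
istore 1  -> (empty)
pop  — needs 1 operand, stack has 0 → underflow

17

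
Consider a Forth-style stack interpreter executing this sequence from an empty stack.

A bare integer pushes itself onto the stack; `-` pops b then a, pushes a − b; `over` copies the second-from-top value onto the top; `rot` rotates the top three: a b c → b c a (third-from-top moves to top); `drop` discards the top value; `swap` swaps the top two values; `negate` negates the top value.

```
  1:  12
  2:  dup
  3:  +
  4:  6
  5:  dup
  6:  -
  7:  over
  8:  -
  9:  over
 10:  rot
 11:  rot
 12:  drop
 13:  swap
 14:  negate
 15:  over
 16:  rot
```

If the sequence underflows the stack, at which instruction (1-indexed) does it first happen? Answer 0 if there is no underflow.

12     -> [12]
dup    -> [12, 12]
+      -> [24]
6      -> [24, 6]
dup    -> [24, 6, 6]
-      -> [24, 0]
over   -> [24, 0, 24]
-      -> [24, -24]
over   -> [24, -24, 24]
rot    -> [-24, 24, 24]
rot    -> [24, 24, -24]
drop   -> [24, 24]
swap   -> [24, 24]
negate -> [24, -24]
over   -> [24, -24, 24]
rot    -> [-24, 24, 24]

0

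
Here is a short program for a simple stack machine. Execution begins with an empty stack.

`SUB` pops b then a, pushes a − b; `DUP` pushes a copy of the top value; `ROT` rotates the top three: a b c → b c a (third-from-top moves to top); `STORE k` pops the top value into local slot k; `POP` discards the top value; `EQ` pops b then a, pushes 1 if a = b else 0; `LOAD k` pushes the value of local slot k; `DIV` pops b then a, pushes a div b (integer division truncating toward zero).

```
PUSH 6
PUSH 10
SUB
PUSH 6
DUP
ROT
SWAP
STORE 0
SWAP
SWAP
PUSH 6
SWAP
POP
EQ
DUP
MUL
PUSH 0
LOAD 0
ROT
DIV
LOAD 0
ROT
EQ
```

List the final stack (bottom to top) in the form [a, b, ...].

PUSH 6   [6]
PUSH 10  [6, 10]
SUB      [-4]
PUSH 6   [-4, 6]
DUP      [-4, 6, 6]
ROT      [6, 6, -4]
SWAP     [6, -4, 6]
STORE 0  [6, -4]
SWAP     [-4, 6]
SWAP     [6, -4]
PUSH 6   [6, -4, 6]
SWAP     [6, 6, -4]
POP      [6, 6]
EQ       [1]
DUP      [1, 1]
MUL      [1]
PUSH 0   [1, 0]
LOAD 0   [1, 0, 6]
ROT      [0, 6, 1]
DIV      [0, 6]
LOAD 0   [0, 6, 6]
ROT      [6, 6, 0]
EQ       [6, 0]

[6, 0]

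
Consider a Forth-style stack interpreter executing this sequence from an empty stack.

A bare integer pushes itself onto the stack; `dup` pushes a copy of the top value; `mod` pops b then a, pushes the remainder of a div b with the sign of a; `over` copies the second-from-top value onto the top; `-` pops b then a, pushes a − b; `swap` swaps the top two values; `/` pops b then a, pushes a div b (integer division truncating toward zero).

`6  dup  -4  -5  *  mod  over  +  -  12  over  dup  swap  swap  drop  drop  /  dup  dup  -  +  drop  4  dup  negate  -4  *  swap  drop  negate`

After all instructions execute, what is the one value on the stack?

-16

6       [6]
dup     [6, 6]
-4      [6, 6, -4]
-5      [6, 6, -4, -5]
*       [6, 6, 20]
mod     [6, 6]
over    [6, 6, 6]
+       [6, 12]
-       [-6]
12      [-6, 12]
over    [-6, 12, -6]
dup     [-6, 12, -6, -6]
swap    [-6, 12, -6, -6]
swap    [-6, 12, -6, -6]
drop    [-6, 12, -6]
drop    [-6, 12]
/       [0]
dup     [0, 0]
dup     [0, 0, 0]
-       [0, 0]
+       [0]
drop    []
4       [4]
dup     [4, 4]
negate  [4, -4]
-4      [4, -4, -4]
*       [4, 16]
swap    [16, 4]
drop    [16]
negate  [-16]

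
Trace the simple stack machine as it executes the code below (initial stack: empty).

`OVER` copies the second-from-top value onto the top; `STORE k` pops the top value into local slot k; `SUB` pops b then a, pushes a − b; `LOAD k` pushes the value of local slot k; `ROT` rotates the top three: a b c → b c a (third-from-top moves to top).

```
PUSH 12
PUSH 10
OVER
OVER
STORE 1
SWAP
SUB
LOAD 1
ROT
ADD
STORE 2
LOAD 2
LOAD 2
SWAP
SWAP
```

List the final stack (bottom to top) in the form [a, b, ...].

PUSH 12  12
PUSH 10  12 10
OVER     12 10 12
OVER     12 10 12 10
STORE 1  12 10 12
SWAP     12 12 10
SUB      12 2
LOAD 1   12 2 10
ROT      2 10 12
ADD      2 22
STORE 2  2
LOAD 2   2 22
LOAD 2   2 22 22
SWAP     2 22 22
SWAP     2 22 22

[2, 22, 22]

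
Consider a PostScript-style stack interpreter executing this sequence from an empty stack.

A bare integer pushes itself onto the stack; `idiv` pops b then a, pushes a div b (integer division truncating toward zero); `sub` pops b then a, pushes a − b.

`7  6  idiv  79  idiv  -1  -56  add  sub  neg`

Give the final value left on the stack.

-57

7    → [7]
6    → [7, 6]
idiv → [1]
79   → [1, 79]
idiv → [0]
-1   → [0, -1]
-56  → [0, -1, -56]
add  → [0, -57]
sub  → [57]
neg  → [-57]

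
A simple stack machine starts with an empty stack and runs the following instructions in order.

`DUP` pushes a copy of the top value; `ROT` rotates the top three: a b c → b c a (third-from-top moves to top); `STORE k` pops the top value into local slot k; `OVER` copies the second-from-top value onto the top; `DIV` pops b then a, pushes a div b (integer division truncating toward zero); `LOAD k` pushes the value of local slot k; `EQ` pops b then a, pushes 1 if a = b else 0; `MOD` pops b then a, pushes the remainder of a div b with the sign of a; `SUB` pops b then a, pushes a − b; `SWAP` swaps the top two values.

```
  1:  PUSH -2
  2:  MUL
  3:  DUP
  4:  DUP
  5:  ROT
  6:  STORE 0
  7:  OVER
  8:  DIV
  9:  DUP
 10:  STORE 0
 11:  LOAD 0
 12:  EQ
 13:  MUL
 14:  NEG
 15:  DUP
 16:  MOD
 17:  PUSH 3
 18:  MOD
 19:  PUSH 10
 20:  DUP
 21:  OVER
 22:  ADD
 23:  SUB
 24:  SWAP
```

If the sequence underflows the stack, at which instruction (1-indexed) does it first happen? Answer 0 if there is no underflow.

PUSH -2 : -2
MUL  — needs 2 operands, stack has 1 → underflow

2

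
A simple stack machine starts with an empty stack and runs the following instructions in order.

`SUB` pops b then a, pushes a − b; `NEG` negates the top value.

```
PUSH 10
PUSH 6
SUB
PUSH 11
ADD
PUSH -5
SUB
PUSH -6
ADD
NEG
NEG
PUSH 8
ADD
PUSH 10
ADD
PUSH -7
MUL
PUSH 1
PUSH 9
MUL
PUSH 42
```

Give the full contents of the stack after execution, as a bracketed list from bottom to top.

PUSH 10  10
PUSH 6   10 6
SUB      4
PUSH 11  4 11
ADD      15
PUSH -5  15 -5
SUB      20
PUSH -6  20 -6
ADD      14
NEG      -14
NEG      14
PUSH 8   14 8
ADD      22
PUSH 10  22 10
ADD      32
PUSH -7  32 -7
MUL      -224
PUSH 1   -224 1
PUSH 9   -224 1 9
MUL      -224 9
PUSH 42  -224 9 42

[-224, 9, 42]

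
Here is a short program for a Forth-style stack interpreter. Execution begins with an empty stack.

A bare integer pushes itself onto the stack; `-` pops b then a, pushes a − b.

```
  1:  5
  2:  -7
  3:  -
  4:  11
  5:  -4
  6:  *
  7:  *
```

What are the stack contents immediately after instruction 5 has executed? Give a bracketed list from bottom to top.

[12, 11, -4]

5  : [5]
-7 : [5, -7]
-  : [12]
11 : [12, 11]
-4 : [12, 11, -4]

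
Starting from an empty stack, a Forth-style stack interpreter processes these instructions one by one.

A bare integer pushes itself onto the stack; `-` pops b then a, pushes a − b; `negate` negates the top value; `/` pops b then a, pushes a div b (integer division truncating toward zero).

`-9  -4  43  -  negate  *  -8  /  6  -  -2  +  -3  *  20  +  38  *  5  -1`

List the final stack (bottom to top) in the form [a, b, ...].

-9     : -9
-4     : -9 -4
43     : -9 -4 43
-      : -9 -47
negate : -9 47
*      : -423
-8     : -423 -8
/      : 52
6      : 52 6
-      : 46
-2     : 46 -2
+      : 44
-3     : 44 -3
*      : -132
20     : -132 20
+      : -112
38     : -112 38
*      : -4256
5      : -4256 5
-1     : -4256 5 -1

[-4256, 5, -1]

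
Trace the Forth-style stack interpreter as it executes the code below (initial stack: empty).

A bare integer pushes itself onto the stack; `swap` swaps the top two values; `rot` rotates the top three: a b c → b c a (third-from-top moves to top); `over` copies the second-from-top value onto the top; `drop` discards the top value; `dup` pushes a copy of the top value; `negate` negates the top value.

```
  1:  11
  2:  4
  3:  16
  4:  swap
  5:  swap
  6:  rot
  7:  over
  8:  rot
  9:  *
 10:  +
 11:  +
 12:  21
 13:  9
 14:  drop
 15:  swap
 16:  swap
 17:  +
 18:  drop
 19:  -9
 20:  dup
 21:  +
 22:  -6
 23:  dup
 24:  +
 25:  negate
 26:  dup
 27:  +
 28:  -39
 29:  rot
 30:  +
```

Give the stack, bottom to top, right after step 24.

11   → 11
4    → 11 4
16   → 11 4 16
swap → 11 16 4
swap → 11 4 16
rot  → 4 16 11
over → 4 16 11 16
rot  → 4 11 16 16
*    → 4 11 256
+    → 4 267
+    → 271
21   → 271 21
9    → 271 21 9
drop → 271 21
swap → 21 271
swap → 271 21
+    → 292
drop → (empty)
-9   → -9
dup  → -9 -9
+    → -18
-6   → -18 -6
dup  → -18 -6 -6
+    → -18 -12

[-18, -12]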